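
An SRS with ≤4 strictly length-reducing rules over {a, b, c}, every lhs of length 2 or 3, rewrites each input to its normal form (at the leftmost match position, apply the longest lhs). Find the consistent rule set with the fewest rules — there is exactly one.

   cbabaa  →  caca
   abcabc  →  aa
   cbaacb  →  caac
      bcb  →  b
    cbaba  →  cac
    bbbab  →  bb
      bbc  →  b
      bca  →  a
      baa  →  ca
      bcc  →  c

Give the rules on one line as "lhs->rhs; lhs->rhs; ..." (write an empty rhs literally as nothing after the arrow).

ba->c; bc->; cb->c

  | cbabaa => cabaa => caca
  | abcabc => aabc => aa
  | cbaacb => caacb => caac
  | bcb => b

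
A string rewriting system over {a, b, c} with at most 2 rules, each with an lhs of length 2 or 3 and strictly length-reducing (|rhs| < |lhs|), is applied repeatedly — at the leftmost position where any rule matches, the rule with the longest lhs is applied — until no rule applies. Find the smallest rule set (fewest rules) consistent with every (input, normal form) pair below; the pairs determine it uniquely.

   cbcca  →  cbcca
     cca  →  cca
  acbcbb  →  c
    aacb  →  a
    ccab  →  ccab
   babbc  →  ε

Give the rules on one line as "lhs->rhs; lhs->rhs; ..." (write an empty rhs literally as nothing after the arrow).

ac->b; bb->

  | cbcca
  | cca
  | acbcbb => bbcbb => cbb => c
  | aacb => abb => a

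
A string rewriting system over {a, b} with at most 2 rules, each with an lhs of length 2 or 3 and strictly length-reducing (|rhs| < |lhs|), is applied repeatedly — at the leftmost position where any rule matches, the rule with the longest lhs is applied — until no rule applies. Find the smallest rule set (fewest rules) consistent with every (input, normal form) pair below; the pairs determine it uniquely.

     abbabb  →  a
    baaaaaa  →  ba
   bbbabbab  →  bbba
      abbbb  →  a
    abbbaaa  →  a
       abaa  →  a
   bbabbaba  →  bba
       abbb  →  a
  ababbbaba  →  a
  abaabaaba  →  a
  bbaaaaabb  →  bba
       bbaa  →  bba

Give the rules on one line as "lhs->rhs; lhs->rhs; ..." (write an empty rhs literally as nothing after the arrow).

  | abbabb => ababb => aabb => abb => ab => a
  | baaaaaa => baaaaa => baaaa => baaa => baa => ba
  | bbbabbab => bbbabab => bbbaab => bbbab => bbba
  | abbbb => abbb => abb => ab => a

aa->a; ab->a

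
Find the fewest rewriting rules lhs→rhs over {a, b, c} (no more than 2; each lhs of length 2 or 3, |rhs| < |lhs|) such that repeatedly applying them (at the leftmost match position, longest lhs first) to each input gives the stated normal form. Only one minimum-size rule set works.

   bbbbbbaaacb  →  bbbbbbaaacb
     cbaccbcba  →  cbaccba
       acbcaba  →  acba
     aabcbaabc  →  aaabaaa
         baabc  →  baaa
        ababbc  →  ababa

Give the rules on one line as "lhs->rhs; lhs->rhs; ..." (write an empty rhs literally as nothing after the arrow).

  | bbbbbbaaacb
  | cbaccbcba => cbaccaba => cbaccba
  | acbcaba => acaaba => acaba => acba
  | aabcbaabc => aaabaabc => aaabaaa

bc->a; ca->c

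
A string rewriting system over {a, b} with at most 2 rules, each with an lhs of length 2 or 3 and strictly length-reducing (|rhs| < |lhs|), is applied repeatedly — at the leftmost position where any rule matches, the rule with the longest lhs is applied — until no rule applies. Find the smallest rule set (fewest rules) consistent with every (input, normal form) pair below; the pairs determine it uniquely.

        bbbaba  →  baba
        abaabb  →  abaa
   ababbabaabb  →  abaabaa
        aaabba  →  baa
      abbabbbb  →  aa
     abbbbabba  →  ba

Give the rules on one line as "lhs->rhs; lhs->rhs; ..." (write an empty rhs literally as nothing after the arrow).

aaa->ba; bb->

  | bbbaba => baba
  | abaabb => abaa
  | ababbabaabb => abaabaabb => abaabaa
  | aaabba => babba => baa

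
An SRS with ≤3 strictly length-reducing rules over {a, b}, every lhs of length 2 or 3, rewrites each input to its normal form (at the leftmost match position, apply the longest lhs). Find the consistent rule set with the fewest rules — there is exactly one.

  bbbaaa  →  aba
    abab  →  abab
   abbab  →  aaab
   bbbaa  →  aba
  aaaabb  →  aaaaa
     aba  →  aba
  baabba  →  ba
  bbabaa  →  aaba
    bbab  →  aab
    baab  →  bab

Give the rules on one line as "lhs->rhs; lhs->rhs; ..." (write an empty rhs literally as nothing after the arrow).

baa->ba; bb->a

  | bbbaaa => abaaa => abaa => aba
  | abab
  | abbab => aaab
  | bbbaa => abaa => aba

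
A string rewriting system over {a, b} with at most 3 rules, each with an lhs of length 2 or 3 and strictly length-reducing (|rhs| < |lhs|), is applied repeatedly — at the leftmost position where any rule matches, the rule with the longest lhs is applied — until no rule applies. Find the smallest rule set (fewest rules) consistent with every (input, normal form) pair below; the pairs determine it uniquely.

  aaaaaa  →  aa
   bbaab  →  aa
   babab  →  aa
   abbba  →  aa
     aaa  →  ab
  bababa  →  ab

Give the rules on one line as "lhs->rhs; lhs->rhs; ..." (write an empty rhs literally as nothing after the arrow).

aaa->ab; aab->aa; ba->a

  | aaaaaa => abaaa => aaaa => aba => aa
  | bbaab => baab => aab => aa
  | babab => abab => aab => aa
  | abbba => abba => aba => aa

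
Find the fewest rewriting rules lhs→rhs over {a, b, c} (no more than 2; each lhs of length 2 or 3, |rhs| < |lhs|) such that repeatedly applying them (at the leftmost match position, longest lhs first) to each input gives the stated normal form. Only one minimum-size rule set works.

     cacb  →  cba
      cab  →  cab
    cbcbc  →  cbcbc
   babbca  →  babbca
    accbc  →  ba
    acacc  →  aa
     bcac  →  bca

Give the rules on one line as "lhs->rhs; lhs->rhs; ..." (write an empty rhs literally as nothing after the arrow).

ac->a; acb->ba

  | cacb => cba
  | cab
  | cbcbc
  | babbca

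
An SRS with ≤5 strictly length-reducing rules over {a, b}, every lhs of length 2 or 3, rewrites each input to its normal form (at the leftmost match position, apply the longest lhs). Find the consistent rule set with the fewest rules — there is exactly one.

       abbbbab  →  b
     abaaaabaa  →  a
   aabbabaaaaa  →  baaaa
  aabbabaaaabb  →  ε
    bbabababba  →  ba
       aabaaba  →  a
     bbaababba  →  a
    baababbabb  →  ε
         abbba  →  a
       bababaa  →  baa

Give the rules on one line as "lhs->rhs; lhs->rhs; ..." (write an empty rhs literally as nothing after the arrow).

  | abbbbab => bbbab => bab => b
  | abaaaabaa => baaabaa => babaa => bba => a
  | aabbabaaaaa => bbabaaaaa => abaaaaa => baaaa
  | aabbabaaaabb => bbabaaaabb => abaaaabb => baaabb => babb => bb => ε

aab->b; ab->; aba->b; bb->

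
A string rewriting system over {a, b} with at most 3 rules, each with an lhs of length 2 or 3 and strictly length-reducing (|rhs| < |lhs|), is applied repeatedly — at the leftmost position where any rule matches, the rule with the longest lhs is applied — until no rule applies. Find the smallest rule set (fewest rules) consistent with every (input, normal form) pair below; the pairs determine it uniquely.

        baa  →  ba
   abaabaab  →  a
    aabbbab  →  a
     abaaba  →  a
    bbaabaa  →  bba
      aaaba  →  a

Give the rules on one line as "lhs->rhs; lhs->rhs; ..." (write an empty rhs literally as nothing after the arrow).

  | baa => ba
  | abaabaab => aaabaab => aabaab => abaab => aaab => aab => ab => a
  | aabbbab => abbbab => abbab => abab => aab => ab => a
  | abaaba => aaaba => aaba => aba => aa => a

aa->a; ab->a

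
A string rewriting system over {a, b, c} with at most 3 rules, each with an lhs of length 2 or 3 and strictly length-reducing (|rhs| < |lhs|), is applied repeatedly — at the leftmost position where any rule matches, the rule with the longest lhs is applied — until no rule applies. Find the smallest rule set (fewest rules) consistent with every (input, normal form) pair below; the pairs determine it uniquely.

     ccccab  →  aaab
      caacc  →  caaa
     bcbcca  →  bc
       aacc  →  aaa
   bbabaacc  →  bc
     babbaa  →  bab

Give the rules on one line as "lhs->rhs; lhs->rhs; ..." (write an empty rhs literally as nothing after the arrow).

  | ccccab => accab => aaab
  | caacc => caaa
  | bcbcca => bcbaa => bc
  | aacc => aaa

baa->; bac->; cc->a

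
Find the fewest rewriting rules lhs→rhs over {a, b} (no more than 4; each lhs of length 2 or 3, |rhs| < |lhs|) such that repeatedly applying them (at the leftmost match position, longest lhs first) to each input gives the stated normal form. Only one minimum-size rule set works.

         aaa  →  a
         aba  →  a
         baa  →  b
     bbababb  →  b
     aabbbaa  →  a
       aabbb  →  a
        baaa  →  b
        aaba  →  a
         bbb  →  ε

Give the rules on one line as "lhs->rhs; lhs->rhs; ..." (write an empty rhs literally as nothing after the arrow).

  | aaa => aa => a
  | aba => a
  | baa => ba => b
  | bbababb => aababb => ababb => abb => b

aa->a; ab->; ba->b; bb->a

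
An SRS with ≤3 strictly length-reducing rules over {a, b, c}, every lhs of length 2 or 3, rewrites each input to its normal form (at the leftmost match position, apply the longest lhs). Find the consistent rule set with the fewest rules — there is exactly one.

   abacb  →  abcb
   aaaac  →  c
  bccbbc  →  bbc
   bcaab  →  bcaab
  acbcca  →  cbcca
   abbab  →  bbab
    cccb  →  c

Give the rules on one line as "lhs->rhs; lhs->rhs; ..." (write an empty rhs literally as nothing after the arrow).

  | abacb => abcb
  | aaaac => aaac => aac => ac => c
  | bccbbc => bbc
  | bcaab

abb->bb; ac->c; ccb->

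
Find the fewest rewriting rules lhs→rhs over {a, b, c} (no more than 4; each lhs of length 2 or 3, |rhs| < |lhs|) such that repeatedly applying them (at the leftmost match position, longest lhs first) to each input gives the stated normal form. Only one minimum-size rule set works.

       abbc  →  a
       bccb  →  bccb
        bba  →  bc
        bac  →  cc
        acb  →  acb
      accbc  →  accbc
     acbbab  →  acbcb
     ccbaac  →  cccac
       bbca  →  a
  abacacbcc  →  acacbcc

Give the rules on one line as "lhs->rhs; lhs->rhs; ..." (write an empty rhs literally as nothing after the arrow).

aba->a; ba->c; bbc->

  | abbc => a
  | bccb
  | bba => bc
  | bac => cc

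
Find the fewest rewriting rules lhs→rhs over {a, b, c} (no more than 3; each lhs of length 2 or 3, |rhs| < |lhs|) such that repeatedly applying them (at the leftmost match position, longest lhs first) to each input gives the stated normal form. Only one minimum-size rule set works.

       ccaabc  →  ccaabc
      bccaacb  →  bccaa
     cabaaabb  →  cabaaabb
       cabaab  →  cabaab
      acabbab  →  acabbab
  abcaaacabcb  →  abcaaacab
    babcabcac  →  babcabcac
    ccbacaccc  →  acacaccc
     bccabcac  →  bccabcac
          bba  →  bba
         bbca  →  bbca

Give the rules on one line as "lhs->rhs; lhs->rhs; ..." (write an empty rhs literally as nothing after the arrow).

  | ccaabc
  | bccaacb => bccaa
  | cabaaabb
  | cabaab

cb->; ccb->ac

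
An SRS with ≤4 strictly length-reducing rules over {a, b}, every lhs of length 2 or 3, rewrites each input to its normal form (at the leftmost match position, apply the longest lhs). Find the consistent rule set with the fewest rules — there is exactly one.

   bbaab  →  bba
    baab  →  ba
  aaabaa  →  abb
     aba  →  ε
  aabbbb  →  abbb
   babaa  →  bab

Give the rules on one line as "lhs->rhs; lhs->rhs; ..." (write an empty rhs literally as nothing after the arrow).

  | bbaab => bba
  | baab => ba
  | aaabaa => abbaa => abb
  | aba => aa => ε

aa->; aaa->ab; aab->a; aba->aa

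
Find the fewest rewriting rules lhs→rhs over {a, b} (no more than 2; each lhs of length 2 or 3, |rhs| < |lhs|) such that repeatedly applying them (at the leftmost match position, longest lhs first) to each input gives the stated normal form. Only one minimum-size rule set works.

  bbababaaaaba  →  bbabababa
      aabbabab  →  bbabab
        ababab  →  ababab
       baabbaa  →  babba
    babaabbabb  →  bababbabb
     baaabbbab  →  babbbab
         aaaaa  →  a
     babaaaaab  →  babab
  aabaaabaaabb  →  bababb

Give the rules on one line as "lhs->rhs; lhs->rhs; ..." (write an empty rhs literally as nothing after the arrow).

  | bbababaaaaba => bbababaaaba => bbababaaba => bbabababa
  | aabbabab => bbabab
  | ababab
  | baabbaa => babbaa => babba

aa->; baa->ba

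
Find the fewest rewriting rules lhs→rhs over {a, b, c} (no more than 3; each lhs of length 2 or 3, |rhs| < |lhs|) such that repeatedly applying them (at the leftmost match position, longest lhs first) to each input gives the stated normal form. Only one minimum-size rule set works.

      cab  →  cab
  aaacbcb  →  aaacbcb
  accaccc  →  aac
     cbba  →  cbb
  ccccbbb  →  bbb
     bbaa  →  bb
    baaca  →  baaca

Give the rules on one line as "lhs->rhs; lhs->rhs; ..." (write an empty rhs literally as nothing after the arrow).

  | cab
  | aaacbcb
  | accaccc => aaccc => aac
  | cbba => cbb

bba->bb; cc->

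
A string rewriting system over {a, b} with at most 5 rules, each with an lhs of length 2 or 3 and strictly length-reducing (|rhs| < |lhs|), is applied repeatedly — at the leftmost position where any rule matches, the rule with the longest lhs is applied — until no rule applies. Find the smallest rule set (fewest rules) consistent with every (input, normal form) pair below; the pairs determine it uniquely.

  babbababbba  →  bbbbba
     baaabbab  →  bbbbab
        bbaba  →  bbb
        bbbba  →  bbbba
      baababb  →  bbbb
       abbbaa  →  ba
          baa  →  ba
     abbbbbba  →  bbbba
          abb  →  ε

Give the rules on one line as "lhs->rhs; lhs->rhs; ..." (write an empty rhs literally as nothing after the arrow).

  | babbababbba => bababbba => bbbbba
  | baaabbab => bbbbab
  | bbaba => bbb
  | bbbba

aa->a; aaa->b; aba->b; abb->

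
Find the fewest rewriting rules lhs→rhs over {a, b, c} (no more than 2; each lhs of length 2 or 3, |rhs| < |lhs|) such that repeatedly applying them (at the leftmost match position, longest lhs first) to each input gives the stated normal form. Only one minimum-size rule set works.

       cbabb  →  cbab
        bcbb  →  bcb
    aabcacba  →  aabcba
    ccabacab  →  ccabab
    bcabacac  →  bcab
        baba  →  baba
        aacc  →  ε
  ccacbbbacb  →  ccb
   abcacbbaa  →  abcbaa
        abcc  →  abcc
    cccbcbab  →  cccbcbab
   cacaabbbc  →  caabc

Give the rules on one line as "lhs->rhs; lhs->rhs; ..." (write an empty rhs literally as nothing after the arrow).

ac->; bb->b

  | cbabb => cbab
  | bcbb => bcb
  | aabcacba => aabcba
  | ccabacab => ccabab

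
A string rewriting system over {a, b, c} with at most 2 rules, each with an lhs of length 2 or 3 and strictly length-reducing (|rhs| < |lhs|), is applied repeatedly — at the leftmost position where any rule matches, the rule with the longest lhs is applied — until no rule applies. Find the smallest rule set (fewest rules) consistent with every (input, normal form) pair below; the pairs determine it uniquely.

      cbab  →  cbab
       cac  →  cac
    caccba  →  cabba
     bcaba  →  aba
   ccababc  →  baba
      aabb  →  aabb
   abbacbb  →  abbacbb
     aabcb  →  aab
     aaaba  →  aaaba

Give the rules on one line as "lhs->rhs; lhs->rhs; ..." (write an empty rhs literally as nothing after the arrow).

bc->; cc->b

  | cbab
  | cac
  | caccba => cabba
  | bcaba => aba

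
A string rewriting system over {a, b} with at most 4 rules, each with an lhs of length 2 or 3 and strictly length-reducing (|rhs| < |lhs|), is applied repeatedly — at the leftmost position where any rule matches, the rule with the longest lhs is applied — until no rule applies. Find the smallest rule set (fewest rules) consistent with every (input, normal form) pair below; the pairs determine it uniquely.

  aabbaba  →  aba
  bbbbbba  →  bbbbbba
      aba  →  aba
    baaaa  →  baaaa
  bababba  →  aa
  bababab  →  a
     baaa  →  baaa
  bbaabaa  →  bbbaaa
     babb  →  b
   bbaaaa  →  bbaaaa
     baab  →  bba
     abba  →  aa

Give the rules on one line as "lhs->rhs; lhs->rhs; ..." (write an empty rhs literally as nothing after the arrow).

aab->ba; abb->a; bab->

  | aabbaba => bababa => aba
  | bbbbbba
  | aba
  | baaaa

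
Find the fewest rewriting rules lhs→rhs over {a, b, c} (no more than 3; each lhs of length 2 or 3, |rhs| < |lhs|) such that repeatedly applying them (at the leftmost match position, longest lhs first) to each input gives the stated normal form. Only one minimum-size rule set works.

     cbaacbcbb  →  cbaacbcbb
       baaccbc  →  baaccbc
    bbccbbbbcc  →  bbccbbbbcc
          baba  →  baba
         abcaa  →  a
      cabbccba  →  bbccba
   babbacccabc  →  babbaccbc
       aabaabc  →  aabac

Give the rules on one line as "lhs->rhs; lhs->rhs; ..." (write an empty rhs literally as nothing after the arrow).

abc->c; ca->

  | cbaacbcbb
  | baaccbc
  | bbccbbbbcc
  | baba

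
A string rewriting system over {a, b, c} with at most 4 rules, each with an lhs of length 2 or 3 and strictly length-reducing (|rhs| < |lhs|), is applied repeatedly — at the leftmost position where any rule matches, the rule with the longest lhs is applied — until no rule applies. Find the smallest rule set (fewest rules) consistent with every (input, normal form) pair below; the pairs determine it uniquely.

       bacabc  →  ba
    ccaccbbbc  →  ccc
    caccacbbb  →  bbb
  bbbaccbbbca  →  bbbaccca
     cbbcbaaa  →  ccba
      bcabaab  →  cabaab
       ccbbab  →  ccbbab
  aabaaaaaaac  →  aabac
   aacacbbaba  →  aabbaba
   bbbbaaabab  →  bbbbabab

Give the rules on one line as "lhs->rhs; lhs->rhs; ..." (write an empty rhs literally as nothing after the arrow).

aaa->a; bc->c; cac->

  | bacabc => bacac => ba
  | ccaccbbbc => ccbbbc => ccbbc => ccbc => ccc
  | caccacbbb => cacbbb => bbb
  | bbbaccbbbca => bbbaccbbca => bbbaccbca => bbbaccca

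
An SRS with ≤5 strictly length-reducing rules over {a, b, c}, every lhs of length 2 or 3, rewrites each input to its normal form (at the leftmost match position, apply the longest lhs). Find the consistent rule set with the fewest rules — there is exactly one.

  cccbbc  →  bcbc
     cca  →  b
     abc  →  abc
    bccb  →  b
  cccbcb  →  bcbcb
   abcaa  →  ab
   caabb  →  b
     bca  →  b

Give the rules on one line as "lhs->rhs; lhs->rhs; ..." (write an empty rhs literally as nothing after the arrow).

  | cccbbc => bcbbc => bcbc
  | cca => ba => b
  | abc
  | bccb => bbb => bb => b

ba->b; bb->b; ca->b; cc->b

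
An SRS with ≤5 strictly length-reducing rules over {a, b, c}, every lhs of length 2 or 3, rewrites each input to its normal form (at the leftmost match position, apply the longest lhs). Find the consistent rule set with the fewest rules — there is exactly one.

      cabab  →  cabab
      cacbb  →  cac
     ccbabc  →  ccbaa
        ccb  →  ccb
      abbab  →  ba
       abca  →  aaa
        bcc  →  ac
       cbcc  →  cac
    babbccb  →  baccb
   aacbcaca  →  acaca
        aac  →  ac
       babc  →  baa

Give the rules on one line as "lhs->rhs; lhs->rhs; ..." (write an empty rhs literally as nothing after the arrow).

  | cabab
  | cacbb => cac
  | ccbabc => ccbaa
  | ccb

aab->ba; aac->ac; bb->; bc->a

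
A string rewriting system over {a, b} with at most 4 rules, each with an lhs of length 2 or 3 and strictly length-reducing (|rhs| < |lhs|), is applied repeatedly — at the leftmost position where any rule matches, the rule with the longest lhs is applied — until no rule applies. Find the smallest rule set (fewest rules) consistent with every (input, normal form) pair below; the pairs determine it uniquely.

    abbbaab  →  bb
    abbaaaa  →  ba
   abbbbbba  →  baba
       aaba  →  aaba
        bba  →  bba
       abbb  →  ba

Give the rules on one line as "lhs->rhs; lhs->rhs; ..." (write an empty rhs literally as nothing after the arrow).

aaa->b; abb->bb; baa->aa; bbb->ba

  | abbbaab => bbbaab => baaab => aaab => bb
  | abbaaaa => bbaaaa => baaaa => aaaa => ba
  | abbbbbba => bbbbbba => babbba => bbbba => baba
  | aaba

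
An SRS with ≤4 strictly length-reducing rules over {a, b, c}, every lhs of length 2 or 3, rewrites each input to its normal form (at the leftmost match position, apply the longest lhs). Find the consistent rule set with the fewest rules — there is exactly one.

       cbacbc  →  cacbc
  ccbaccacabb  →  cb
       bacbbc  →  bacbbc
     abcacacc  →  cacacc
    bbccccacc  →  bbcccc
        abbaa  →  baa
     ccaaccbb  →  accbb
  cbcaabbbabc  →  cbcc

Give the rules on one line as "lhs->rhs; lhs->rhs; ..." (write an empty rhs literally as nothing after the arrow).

  | cbacbc => cacbc
  | ccbaccacabb => ccaccacabb => ccacabb => cabb => cb
  | bacbbc
  | abcacacc => cacacc

ab->; cba->ca; cca->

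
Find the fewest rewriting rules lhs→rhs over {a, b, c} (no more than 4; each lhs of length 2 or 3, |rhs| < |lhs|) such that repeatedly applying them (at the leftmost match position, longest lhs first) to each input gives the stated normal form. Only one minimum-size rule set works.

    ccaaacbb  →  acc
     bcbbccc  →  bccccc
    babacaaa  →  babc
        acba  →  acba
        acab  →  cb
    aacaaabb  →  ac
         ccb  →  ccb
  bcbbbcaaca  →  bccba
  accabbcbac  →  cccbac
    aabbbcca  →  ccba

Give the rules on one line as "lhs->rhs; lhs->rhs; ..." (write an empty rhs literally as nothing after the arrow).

  | ccaaacbb => caaacbb => aaacbb => cacbb => acbb => acc
  | bcbbccc => bccccc
  | babacaaa => babaaaa => babcaa => babaa => babc
  | acba

aa->c; bb->c; ca->a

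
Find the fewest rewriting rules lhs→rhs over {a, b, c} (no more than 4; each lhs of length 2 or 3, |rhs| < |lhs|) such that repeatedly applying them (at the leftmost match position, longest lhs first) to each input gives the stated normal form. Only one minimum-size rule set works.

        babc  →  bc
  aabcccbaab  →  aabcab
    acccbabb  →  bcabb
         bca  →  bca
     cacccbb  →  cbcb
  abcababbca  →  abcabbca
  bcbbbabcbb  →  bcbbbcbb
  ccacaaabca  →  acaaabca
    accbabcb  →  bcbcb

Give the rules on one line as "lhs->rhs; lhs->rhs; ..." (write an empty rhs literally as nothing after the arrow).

  | babc => bc
  | aabcccbaab => aabcbaab => aabcab
  | acccbabb => bccbabb => bcabb
  | bca

acc->bc; ba->; cc->; ccb->c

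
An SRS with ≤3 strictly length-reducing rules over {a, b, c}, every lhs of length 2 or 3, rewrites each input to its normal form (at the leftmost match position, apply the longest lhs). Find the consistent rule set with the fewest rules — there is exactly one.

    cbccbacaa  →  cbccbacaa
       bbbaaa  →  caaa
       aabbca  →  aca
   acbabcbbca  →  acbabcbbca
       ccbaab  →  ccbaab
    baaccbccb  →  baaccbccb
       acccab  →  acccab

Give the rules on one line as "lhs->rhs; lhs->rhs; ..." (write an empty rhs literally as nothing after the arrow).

  | cbccbacaa
  | bbbaaa => caaa
  | aabbca => aca
  | acbabcbbca

abb->; bbb->c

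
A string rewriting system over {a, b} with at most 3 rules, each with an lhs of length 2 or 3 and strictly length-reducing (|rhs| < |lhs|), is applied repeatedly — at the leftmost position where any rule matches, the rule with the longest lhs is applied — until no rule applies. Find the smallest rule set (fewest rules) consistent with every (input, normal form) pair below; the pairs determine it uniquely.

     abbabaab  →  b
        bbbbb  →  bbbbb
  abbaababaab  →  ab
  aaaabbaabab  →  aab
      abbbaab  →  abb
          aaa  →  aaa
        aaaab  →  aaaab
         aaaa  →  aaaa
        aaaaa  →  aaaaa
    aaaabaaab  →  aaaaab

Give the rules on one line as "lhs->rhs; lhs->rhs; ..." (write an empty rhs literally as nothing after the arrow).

aba->; ba->

  | abbabaab => abbaab => abab => b
  | bbbbb
  | abbaababaab => abababaab => babaab => baab => ab
  | aaaabbaabab => aaaababab => aaabab => aab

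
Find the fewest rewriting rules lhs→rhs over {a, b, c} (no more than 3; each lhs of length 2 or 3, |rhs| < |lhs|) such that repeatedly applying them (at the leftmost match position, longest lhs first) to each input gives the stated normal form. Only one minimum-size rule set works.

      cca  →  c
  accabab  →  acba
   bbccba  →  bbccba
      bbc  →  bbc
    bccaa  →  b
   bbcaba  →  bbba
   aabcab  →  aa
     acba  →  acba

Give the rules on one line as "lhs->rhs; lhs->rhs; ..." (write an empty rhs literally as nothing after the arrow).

  | cca => c
  | accabab => acbab => acba
  | bbccba
  | bbc

ab->a; ca->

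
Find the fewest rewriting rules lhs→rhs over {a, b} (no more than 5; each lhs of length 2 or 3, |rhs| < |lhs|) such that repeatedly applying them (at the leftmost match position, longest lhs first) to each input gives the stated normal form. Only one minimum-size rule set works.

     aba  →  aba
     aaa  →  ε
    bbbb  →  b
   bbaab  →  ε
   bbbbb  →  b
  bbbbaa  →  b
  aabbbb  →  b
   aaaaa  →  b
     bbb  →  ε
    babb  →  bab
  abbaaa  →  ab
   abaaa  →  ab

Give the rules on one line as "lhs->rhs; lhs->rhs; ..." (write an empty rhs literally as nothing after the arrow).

aa->b; aaa->; bb->b; bbb->

  | aba
  | aaa => ε
  | bbbb => b
  | bbaab => baab => bbb => ε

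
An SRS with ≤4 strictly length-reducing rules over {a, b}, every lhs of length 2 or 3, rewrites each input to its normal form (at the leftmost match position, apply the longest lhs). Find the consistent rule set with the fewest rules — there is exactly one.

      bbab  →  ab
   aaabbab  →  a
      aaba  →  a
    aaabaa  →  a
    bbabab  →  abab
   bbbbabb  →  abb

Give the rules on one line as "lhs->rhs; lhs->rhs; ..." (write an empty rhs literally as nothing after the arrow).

aa->a; aab->aa; bba->a

  | bbab => ab
  | aaabbab => aabbab => aabab => aaab => aab => aa => a
  | aaba => aaa => aa => a
  | aaabaa => aabaa => aaaa => aaa => aa => a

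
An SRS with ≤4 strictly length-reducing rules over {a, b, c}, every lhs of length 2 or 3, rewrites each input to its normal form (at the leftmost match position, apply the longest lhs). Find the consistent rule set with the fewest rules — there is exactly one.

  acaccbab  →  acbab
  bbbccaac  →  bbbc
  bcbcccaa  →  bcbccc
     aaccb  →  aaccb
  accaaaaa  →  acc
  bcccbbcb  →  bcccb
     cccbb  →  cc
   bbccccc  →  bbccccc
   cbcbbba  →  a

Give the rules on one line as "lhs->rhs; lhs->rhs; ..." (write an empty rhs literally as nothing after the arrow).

ca->c; cac->; cbb->

  | acaccbab => acbab
  | bbbccaac => bbbccac => bbbc
  | bcbcccaa => bcbccca => bcbccc
  | aaccb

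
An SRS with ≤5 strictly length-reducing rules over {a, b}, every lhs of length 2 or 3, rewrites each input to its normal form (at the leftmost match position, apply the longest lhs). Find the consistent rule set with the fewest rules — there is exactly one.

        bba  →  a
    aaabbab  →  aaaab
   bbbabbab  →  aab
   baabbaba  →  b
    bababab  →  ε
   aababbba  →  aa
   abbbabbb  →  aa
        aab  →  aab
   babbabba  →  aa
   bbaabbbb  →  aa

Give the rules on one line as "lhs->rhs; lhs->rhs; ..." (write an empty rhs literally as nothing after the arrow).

  | bba => a
  | aaabbab => aaaab
  | bbbabbab => bbabbab => abbab => aab
  | baabbaba => babbaba => bbbaba => bbaba => aba => b

aba->b; ba->b; bb->; bbb->bb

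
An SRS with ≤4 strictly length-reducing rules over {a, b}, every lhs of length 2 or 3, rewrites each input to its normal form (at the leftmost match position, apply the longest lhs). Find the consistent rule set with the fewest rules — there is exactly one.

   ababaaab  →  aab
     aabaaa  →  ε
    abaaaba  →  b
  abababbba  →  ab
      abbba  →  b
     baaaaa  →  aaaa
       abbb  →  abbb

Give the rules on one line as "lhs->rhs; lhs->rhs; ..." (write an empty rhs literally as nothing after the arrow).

aba->b; ba->; bab->aa; bba->ba

  | ababaaab => bbaaab => baaab => aab
  | aabaaa => abaa => ba => ε
  | abaaaba => baaba => aba => b
  | abababbba => bbabbba => babbba => aabba => aaba => ab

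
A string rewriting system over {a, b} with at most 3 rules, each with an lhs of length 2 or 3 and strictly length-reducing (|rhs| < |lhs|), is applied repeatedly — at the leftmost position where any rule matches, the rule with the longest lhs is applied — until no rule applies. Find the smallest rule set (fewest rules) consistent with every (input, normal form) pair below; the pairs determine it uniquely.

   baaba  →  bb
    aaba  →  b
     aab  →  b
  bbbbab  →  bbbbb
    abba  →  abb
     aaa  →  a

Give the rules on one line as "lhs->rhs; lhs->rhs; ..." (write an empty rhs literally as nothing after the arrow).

aa->; ba->b

  | baaba => baba => bba => bb
  | aaba => ba => b
  | aab => b
  | bbbbab => bbbbb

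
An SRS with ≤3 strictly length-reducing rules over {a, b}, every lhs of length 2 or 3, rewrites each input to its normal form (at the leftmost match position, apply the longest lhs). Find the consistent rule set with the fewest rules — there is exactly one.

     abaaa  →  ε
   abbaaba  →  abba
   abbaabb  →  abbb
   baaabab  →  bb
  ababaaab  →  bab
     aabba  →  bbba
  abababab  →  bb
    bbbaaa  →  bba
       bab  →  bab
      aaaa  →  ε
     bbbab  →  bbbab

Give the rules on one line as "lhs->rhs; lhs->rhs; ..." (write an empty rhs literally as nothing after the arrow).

  | abaaa => aaaa => baa => ε
  | abbaaba => abba
  | abbaabb => abbb
  | baaabab => abab => aab => bb

aa->b; aba->aa; baa->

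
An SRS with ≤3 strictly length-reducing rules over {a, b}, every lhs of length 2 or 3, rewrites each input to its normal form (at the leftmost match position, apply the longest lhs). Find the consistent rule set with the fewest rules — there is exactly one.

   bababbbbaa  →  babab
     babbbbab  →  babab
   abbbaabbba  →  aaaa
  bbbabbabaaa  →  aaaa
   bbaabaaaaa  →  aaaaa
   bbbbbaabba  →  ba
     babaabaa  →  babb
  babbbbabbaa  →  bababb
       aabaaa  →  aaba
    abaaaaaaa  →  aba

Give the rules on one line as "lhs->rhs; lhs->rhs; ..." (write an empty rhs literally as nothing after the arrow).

  | bababbbbaa => bababaa => babab
  | babbbbab => babab
  | abbbaabbba => aaabbba => aaaa
  | bbbabbabaaa => abbabaaa => abbbaaa => aaaa

baa->b; bba->bb; bbb->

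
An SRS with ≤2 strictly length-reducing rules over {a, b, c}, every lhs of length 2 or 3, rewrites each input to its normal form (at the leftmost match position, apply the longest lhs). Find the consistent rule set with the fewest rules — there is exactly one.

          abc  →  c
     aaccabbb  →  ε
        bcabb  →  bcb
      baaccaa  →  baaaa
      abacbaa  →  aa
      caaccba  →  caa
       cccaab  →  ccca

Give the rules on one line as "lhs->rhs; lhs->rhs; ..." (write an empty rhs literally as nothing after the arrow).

  | abc => c
  | aaccabbb => aacabbb => aaabbb => aabb => ab => ε
  | bcabb => bcb
  | baaccaa => baacaa => baaaa

ab->; ac->a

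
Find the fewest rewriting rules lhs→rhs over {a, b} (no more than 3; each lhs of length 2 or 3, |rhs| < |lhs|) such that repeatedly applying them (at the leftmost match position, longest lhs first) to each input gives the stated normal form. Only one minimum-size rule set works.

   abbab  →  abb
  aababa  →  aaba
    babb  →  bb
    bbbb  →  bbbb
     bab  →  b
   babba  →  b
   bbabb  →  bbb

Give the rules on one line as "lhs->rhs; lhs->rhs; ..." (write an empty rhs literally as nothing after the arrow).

bab->b; bba->b

  | abbab => abb
  | aababa => aaba
  | babb => bb
  | bbbb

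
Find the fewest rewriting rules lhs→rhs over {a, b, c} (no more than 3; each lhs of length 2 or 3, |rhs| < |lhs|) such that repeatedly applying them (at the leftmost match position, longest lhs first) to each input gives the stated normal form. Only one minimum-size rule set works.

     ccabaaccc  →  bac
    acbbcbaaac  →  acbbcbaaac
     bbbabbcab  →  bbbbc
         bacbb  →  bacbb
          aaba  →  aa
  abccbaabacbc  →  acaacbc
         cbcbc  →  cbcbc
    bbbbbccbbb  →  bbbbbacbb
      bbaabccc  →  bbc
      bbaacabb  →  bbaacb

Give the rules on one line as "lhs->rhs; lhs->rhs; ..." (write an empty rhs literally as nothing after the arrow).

  | ccabaaccc => babaaccc => baaccc => baabc => bac
  | acbbcbaaac
  | bbbabbcab => bbbbcab => bbbbc
  | bacbb

ab->; cc->b; ccb->ac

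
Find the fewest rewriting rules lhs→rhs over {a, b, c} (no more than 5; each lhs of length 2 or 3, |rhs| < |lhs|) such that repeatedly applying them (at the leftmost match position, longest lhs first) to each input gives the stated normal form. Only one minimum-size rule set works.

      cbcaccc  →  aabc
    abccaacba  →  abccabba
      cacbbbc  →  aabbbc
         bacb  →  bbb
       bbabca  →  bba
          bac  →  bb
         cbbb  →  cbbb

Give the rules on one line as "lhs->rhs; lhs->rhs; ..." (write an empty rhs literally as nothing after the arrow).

ac->b; bab->a; cac->aa; cba->aa

  | cbcaccc => cbaacc => aaacc => aabc
  | abccaacba => abccabba
  | cacbbbc => aabbbc
  | bacb => bbb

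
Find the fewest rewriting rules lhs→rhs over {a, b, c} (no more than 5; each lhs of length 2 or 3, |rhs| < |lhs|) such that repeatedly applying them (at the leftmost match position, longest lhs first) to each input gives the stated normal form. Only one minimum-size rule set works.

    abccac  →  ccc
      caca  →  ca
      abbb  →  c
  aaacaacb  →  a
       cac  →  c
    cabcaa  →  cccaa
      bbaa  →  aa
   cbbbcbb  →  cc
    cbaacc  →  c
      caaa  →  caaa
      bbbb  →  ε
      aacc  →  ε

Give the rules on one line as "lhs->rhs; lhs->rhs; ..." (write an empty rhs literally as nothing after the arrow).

ab->c; ac->; bb->; cb->c

  | abccac => cccac => ccc
  | caca => ca
  | abbb => cbb => cb => c
  | aaacaacb => aaaacb => aaab => aac => a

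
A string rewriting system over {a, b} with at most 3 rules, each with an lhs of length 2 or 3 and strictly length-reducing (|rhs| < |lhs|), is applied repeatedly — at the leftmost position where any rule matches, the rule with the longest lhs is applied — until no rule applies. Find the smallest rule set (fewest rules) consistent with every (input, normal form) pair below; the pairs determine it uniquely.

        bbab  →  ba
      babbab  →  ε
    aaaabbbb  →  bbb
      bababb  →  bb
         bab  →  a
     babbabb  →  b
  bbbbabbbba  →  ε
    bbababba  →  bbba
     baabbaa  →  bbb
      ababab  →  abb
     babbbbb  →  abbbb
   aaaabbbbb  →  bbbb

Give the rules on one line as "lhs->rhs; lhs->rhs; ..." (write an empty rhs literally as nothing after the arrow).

aa->; aaa->ab; bab->a

  | bbab => ba
  | babbab => abab => aa => ε
  | aaaabbbb => ababbbb => aabbb => bbb
  | bababb => aabb => bb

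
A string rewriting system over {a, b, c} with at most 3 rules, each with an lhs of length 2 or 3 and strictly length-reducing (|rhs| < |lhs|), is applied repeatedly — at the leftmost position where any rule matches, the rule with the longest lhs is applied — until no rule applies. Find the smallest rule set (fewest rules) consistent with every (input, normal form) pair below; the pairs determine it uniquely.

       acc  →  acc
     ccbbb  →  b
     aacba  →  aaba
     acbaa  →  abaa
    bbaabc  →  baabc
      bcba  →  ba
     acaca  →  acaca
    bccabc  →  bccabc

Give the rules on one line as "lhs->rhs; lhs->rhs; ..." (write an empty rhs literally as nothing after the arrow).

bb->b; cb->b

  | acc
  | ccbbb => cbbb => bbb => bb => b
  | aacba => aaba
  | acbaa => abaa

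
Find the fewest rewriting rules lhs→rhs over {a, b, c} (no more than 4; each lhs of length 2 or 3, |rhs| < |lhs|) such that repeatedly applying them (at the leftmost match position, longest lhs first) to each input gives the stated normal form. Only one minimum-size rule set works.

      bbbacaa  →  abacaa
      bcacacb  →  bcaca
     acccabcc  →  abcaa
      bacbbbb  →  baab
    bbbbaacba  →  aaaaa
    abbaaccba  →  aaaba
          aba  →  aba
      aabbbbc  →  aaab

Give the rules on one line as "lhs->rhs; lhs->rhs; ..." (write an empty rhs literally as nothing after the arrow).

  | bbbacaa => abacaa
  | bcacacb => bcaca
  | acccabcc => abcabcc => abcabb => abcaa
  | bacbbbb => babbb => baab

aac->ab; bb->a; cb->; cc->b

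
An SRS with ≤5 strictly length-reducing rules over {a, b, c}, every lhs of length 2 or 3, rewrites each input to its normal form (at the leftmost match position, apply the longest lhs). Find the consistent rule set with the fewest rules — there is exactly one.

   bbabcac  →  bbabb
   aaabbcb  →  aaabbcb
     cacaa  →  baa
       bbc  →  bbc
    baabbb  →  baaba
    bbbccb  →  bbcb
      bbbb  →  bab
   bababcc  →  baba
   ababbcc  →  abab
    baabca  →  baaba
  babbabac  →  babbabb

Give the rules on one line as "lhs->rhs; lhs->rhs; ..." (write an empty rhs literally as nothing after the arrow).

ac->b; bbb->ba; bcc->; ca->a

  | bbabcac => bbabac => bbabb
  | aaabbcb
  | cacaa => acaa => baa
  | bbc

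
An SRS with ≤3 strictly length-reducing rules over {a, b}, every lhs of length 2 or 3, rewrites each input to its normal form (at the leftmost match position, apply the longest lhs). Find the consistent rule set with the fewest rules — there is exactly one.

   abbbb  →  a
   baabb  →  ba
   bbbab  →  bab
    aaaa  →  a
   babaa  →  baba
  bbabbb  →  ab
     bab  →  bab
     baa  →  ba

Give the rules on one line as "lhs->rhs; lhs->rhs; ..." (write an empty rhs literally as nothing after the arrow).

aa->a; bb->

  | abbbb => abb => a
  | baabb => babb => ba
  | bbbab => bab
  | aaaa => aaa => aa => a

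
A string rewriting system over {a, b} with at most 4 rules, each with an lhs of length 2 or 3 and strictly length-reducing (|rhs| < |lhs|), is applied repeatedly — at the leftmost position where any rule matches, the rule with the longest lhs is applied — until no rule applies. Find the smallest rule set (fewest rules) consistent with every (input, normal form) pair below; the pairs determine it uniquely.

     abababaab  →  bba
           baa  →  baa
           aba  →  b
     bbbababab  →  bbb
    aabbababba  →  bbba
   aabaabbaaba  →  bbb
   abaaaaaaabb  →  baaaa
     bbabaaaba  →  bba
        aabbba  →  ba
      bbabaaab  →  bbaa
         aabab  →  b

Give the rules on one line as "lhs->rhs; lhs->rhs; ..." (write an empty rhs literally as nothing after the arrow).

  | abababaab => bbabaab => bbaab => bba
  | baa
  | aba => b
  | bbbababab => bbbabab => bbbab => bbb

ab->; aba->b; bab->b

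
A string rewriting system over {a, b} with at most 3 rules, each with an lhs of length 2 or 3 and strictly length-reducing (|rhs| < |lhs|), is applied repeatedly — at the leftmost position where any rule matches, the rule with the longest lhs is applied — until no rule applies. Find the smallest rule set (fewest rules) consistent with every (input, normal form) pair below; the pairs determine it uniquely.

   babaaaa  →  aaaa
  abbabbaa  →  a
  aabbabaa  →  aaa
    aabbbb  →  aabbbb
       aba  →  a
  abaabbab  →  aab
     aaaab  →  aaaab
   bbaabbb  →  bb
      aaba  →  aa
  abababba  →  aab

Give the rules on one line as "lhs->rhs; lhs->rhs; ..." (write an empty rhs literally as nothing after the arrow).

ba->; bab->

  | babaaaa => aaaa
  | abbabbaa => abbaa => aba => a
  | aabbabaa => aabaa => aaa
  | aabbbb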